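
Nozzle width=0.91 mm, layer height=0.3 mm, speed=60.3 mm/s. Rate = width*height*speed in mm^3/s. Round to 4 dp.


Rate = 0.91 * 0.3 * 60.3 = 16.4619 mm^3/s


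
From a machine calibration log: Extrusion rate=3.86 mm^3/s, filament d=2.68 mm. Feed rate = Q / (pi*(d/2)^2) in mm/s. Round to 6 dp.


A = pi*(2.68/2)^2 = 5.641044
v = 3.86 / 5.641044 = 0.684271 mm/s


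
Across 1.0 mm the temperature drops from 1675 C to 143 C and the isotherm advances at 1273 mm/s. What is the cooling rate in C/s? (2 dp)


G = (1675-143)/1.0 = 1532.0 C/mm
CR = 1532.0 * 1273 = 1950236.0 C/s


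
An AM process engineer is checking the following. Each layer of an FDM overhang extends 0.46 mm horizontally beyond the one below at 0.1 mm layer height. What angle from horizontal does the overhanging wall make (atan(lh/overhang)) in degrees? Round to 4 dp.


angle = atan(0.1/0.46) = 12.2648 degrees


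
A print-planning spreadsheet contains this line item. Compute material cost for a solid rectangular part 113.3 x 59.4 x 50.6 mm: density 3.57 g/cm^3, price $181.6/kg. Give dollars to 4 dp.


V = 113.3 * 59.4 * 50.6 = 340539.012 mm^3 = 340.539012 cm^3
Mass = 340.539012 * 3.57 / 1000 = 1.21572427 kg
Cost = 1.21572427 * 181.6 = 220.7755 $


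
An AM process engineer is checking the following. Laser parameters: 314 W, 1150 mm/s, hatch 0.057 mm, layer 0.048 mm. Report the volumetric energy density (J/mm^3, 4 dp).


E = 314 / (1150*0.057*0.048) = 99.7966 J/mm^3


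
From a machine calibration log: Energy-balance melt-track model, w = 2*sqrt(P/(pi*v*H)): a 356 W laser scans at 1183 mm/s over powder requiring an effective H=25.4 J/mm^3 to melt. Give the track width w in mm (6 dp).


w = 2*sqrt(356/(pi*1183*25.4)) = 0.12282 mm


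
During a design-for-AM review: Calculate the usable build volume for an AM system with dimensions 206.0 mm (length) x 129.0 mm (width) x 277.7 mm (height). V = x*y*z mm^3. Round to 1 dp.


V = 206.0 * 129.0 * 277.7 = 7379599.8 mm^3


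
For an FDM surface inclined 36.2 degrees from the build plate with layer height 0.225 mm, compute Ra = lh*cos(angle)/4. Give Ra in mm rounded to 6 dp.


Ra = 0.225 * cos(36.2) / 4 = 0.045392 mm


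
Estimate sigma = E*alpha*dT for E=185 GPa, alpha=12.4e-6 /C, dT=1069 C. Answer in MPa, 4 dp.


sigma = 185*1000 * 12.4e-6 * 1069 = 2452.286 MPa


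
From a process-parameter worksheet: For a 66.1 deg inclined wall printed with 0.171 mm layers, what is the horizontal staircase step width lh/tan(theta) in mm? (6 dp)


step = 0.171 / tan(66.1) = 0.075777 mm


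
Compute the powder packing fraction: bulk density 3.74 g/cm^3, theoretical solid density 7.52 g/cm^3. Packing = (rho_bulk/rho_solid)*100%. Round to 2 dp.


Packing = (3.74/7.52)*100 = 49.73 %


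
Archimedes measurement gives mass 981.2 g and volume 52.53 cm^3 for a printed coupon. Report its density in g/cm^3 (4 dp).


rho = 981.2 / 52.53 = 18.6789 g/cm^3


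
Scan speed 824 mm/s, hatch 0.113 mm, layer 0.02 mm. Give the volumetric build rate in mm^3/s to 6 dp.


Rate = 824 * 0.113 * 0.02 = 1.86224 mm^3/s


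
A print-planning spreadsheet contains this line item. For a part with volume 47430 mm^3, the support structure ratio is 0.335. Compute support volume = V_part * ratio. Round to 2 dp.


V_support = 47430 * 0.335 = 15889.05 mm^3


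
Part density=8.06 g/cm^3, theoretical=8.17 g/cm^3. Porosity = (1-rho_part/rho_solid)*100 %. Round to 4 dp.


Porosity = (1-8.06/8.17)*100 = 1.3464 %


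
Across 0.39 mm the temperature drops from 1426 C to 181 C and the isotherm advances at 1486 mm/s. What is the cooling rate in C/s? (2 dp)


G = (1426-181)/0.39 = 3192.30769231 C/mm
CR = 3192.30769231 * 1486 = 4743769.23 C/s


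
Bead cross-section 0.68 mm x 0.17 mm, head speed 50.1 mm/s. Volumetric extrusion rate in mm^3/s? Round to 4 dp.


Rate = 0.68 * 0.17 * 50.1 = 5.7916 mm^3/s


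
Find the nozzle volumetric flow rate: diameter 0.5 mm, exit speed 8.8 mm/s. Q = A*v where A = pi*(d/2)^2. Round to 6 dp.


A = pi*(0.5/2)^2 = 0.19634954 mm^2
Q = 0.19634954 * 8.8 = 1.727876 mm^3/s


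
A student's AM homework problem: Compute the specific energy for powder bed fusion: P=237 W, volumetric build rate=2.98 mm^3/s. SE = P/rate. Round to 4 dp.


SE = 237 / 2.98 = 79.5302 J/mm^3


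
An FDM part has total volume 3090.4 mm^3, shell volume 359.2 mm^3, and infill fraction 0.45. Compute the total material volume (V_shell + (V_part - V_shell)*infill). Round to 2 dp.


V_infill = (3090.4 - 359.2) * 0.45 = 1229.04
V_total = 359.2 + 1229.04 = 1588.24 mm^3


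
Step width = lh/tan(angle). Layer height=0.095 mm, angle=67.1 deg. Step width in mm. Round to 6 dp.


step = 0.095 / tan(67.1) = 0.04013 mm


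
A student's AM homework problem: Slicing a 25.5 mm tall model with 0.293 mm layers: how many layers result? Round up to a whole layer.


Layers = ceil(25.5/0.293) = 88


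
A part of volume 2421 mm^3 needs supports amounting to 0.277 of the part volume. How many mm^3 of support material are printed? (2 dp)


V_support = 2421 * 0.277 = 670.62 mm^3


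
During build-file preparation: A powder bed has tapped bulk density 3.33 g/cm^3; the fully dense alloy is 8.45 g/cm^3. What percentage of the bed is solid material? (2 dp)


Packing = (3.33/8.45)*100 = 39.41 %


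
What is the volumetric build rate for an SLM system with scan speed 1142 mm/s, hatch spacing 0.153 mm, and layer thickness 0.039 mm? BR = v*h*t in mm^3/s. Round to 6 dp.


Rate = 1142 * 0.153 * 0.039 = 6.814314 mm^3/s


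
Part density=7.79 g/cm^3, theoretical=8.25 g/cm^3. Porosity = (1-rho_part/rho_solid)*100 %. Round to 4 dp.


Porosity = (1-7.79/8.25)*100 = 5.5758 %


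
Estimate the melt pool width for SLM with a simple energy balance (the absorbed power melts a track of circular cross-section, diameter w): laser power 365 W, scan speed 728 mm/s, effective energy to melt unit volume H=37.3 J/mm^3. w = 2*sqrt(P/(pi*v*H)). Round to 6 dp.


w = 2*sqrt(365/(pi*728*37.3)) = 0.130822 mm


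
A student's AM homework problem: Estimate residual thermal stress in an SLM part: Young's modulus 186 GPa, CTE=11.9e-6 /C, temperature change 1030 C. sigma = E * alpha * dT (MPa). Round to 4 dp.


sigma = 186*1000 * 11.9e-6 * 1030 = 2279.802 MPa


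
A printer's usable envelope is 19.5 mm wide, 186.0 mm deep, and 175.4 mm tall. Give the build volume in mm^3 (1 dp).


V = 19.5 * 186.0 * 175.4 = 636175.8 mm^3


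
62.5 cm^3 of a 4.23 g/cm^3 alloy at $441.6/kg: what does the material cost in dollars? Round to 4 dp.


Mass = 62.5*4.23/1000 = 0.264375 kg
Cost = 0.264375 * 441.6 = 116.748 $


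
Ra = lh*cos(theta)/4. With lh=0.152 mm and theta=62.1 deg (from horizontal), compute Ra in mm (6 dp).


Ra = 0.152 * cos(62.1) / 4 = 0.017781 mm


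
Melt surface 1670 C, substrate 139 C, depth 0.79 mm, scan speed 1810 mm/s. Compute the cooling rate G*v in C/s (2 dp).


G = (1670-139)/0.79 = 1937.97468354 C/mm
CR = 1937.97468354 * 1810 = 3507734.18 C/s


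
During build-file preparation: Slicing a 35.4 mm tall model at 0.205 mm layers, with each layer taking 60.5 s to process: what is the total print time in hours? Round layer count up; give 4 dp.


Layers = ceil(35.4/0.205) = 173
t = 173 * 60.5 / 3600 = 2.9074 hrs


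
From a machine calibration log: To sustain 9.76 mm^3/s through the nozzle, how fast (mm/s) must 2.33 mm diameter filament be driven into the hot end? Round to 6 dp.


A = pi*(2.33/2)^2 = 4.263848
v = 9.76 / 4.263848 = 2.289012 mm/s


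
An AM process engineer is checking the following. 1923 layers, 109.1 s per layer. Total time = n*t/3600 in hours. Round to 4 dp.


t = 1923 * 109.1 / 3600 = 58.2776 hrs


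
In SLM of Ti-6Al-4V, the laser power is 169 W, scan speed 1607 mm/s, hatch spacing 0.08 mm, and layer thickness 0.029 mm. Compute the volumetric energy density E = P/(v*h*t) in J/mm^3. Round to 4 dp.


E = 169 / (1607*0.08*0.029) = 45.3297 J/mm^3


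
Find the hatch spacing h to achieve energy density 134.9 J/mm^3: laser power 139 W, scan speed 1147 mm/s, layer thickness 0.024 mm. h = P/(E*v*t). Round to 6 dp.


h = 139 / (134.9*1147*0.024) = 0.037431 mm


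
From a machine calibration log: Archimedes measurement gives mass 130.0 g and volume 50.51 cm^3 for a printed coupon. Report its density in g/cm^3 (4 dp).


rho = 130.0 / 50.51 = 2.5737 g/cm^3


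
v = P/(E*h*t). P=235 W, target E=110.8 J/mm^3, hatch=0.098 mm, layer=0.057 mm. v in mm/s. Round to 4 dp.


v = 235 / (110.8*0.098*0.057) = 379.6883 mm/s


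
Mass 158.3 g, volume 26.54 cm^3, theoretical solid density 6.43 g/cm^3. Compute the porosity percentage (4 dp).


rho_part = 158.3 / 26.54 = 5.96458176 g/cm^3
Porosity = (1 - 5.96458176/6.43)*100 = 7.2382 %


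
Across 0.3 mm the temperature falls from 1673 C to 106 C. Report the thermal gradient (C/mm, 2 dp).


G = (1673-106)/0.3 = 5223.33 C/mm


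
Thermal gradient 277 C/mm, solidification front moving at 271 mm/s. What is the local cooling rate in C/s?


CR = 277 * 271 = 75067 C/s


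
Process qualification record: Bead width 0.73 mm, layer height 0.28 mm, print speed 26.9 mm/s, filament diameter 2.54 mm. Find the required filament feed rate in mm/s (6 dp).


Q = 0.73 * 0.28 * 26.9 = 5.49836 mm^3/s
A_fil = pi*(2.54/2)^2 = 5.06707479 mm^2
v_feed = 5.49836 / 5.06707479 = 1.085115 mm/s


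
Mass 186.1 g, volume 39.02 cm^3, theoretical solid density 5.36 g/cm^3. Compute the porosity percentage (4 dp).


rho_part = 186.1 / 39.02 = 4.76934905 g/cm^3
Porosity = (1 - 4.76934905/5.36)*100 = 11.0196 %


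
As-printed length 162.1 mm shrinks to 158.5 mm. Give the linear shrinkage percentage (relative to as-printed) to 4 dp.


Shrinkage = ((162.1-158.5)/162.1)*100 = 2.2209 %


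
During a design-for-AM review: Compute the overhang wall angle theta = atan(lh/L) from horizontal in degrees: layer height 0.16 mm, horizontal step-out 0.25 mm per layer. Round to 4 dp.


angle = atan(0.16/0.25) = 32.6192 degrees


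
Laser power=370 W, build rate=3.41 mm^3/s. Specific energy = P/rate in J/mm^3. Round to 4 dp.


SE = 370 / 3.41 = 108.5044 J/mm^3


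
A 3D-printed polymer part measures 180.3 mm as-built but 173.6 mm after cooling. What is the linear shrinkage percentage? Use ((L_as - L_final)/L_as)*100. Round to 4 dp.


Shrinkage = ((180.3-173.6)/180.3)*100 = 3.716 %


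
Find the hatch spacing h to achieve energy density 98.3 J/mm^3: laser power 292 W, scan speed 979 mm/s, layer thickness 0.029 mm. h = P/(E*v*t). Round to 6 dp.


h = 292 / (98.3*979*0.029) = 0.104628 mm


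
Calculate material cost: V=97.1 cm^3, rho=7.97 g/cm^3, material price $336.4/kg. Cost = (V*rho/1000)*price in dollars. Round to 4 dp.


Mass = 97.1*7.97/1000 = 0.773887 kg
Cost = 0.773887 * 336.4 = 260.3356 $


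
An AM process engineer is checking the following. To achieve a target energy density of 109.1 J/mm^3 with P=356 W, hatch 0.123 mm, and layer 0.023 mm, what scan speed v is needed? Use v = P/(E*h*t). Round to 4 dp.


v = 356 / (109.1*0.123*0.023) = 1153.4328 mm/s


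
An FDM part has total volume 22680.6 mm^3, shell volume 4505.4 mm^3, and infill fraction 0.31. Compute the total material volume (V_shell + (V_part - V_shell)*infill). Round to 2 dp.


V_infill = (22680.6 - 4505.4) * 0.31 = 5634.31
V_total = 4505.4 + 5634.31 = 10139.71 mm^3


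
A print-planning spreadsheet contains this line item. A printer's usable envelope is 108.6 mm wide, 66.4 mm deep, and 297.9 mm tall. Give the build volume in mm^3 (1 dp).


V = 108.6 * 66.4 * 297.9 = 2148168.8 mm^3


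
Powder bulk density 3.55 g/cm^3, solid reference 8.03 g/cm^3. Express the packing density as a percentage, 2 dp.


Packing = (3.55/8.03)*100 = 44.21 %


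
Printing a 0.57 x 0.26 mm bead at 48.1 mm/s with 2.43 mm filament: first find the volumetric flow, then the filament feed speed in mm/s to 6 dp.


Q = 0.57 * 0.26 * 48.1 = 7.12842 mm^3/s
A_fil = pi*(2.43/2)^2 = 4.63769762 mm^2
v_feed = 7.12842 / 4.63769762 = 1.53706 mm/s


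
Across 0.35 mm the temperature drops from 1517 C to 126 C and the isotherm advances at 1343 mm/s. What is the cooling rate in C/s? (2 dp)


G = (1517-126)/0.35 = 3974.28571429 C/mm
CR = 3974.28571429 * 1343 = 5337465.71 C/s


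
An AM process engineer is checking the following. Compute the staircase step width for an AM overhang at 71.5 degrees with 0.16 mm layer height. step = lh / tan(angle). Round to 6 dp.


step = 0.16 / tan(71.5) = 0.053535 mm


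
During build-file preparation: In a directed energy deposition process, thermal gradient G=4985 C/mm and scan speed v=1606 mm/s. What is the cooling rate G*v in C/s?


CR = 4985 * 1606 = 8005910 C/s


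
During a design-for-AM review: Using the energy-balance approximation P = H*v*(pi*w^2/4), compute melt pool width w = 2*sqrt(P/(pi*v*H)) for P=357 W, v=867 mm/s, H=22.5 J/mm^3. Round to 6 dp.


w = 2*sqrt(357/(pi*867*22.5)) = 0.152647 mm


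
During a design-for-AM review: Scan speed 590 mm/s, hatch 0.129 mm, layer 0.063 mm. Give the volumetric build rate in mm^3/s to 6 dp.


Rate = 590 * 0.129 * 0.063 = 4.79493 mm^3/s


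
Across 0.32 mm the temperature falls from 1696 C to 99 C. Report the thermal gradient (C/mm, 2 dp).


G = (1696-99)/0.32 = 4990.63 C/mm


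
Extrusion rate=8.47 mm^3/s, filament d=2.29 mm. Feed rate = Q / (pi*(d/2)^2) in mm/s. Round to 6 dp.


A = pi*(2.29/2)^2 = 4.118707
v = 8.47 / 4.118707 = 2.056471 mm/s


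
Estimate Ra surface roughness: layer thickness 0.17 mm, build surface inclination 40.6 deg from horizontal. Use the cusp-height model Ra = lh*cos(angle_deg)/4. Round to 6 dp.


Ra = 0.17 * cos(40.6) / 4 = 0.032269 mm


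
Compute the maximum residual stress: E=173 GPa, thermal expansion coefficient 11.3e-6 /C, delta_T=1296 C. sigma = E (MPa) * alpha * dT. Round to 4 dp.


sigma = 173*1000 * 11.3e-6 * 1296 = 2533.5504 MPa


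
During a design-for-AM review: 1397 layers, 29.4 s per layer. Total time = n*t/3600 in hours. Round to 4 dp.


t = 1397 * 29.4 / 3600 = 11.4088 hrs


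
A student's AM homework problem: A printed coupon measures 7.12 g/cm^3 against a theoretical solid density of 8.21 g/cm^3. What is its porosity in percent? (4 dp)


Porosity = (1-7.12/8.21)*100 = 13.2765 %


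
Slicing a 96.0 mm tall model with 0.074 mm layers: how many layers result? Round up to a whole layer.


Layers = ceil(96.0/0.074) = 1298


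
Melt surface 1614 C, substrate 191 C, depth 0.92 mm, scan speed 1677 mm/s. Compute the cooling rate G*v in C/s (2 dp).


G = (1614-191)/0.92 = 1546.73913043 C/mm
CR = 1546.73913043 * 1677 = 2593881.52 C/s


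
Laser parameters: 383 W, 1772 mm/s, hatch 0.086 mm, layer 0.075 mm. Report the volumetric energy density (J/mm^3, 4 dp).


E = 383 / (1772*0.086*0.075) = 33.5101 J/mm^3


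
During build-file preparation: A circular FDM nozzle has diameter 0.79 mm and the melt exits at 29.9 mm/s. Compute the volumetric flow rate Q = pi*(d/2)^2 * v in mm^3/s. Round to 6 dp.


A = pi*(0.79/2)^2 = 0.49016699 mm^2
Q = 0.49016699 * 29.9 = 14.655993 mm^3/s


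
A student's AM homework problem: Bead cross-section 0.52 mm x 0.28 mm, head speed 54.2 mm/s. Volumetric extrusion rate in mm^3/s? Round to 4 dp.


Rate = 0.52 * 0.28 * 54.2 = 7.8915 mm^3/s


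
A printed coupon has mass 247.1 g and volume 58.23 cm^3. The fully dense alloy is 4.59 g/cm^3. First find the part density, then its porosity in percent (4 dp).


rho_part = 247.1 / 58.23 = 4.24351709 g/cm^3
Porosity = (1 - 4.24351709/4.59)*100 = 7.5486 %


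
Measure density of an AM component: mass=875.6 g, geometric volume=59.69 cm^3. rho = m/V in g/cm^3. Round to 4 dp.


rho = 875.6 / 59.69 = 14.6691 g/cm^3


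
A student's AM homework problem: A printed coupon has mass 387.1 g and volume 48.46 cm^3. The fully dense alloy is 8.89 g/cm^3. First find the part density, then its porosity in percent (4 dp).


rho_part = 387.1 / 48.46 = 7.98803137 g/cm^3
Porosity = (1 - 7.98803137/8.89)*100 = 10.1459 %


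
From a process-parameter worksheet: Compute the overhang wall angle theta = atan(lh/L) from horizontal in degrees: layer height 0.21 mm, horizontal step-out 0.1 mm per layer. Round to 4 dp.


angle = atan(0.21/0.1) = 64.5367 degrees


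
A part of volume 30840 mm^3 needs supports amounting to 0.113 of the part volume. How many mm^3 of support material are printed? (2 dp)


V_support = 30840 * 0.113 = 3484.92 mm^3


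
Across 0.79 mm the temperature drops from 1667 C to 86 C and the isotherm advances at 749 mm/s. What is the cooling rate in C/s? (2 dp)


G = (1667-86)/0.79 = 2001.26582278 C/mm
CR = 2001.26582278 * 749 = 1498948.1 C/s


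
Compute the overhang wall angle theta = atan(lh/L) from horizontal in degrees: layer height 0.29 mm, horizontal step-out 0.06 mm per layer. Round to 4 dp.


angle = atan(0.29/0.06) = 78.3106 degrees


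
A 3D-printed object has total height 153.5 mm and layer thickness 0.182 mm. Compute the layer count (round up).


Layers = ceil(153.5/0.182) = 844


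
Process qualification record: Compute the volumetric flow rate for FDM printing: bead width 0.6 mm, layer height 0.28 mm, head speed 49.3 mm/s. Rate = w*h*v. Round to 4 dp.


Rate = 0.6 * 0.28 * 49.3 = 8.2824 mm^3/s


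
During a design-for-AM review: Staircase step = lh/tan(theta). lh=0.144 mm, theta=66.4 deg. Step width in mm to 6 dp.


step = 0.144 / tan(66.4) = 0.062912 mm


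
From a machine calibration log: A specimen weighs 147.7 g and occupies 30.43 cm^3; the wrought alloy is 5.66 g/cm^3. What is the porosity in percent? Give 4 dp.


rho_part = 147.7 / 30.43 = 4.85376273 g/cm^3
Porosity = (1 - 4.85376273/5.66)*100 = 14.2445 %


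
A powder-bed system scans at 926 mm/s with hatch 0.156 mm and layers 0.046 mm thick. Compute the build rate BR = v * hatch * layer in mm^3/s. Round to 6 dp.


Rate = 926 * 0.156 * 0.046 = 6.644976 mm^3/s


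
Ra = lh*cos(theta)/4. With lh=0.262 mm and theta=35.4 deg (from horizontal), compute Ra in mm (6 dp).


Ra = 0.262 * cos(35.4) / 4 = 0.053391 mm


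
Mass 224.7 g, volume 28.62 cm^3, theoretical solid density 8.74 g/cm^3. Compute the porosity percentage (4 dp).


rho_part = 224.7 / 28.62 = 7.85115304 g/cm^3
Porosity = (1 - 7.85115304/8.74)*100 = 10.1699 %


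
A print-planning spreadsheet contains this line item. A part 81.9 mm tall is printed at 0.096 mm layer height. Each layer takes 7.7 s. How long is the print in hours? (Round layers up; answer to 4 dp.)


Layers = ceil(81.9/0.096) = 854
t = 854 * 7.7 / 3600 = 1.8266 hrs


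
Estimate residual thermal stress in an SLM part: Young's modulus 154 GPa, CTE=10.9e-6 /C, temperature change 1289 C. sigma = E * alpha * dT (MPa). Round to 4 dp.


sigma = 154*1000 * 10.9e-6 * 1289 = 2163.7154 MPa


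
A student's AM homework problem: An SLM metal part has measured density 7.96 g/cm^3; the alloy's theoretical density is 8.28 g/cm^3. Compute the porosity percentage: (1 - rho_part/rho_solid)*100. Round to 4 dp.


Porosity = (1-7.96/8.28)*100 = 3.8647 %


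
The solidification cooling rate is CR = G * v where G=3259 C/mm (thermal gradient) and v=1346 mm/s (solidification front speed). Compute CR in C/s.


CR = 3259 * 1346 = 4386614 C/s


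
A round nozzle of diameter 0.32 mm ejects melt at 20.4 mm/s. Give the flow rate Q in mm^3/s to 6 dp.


A = pi*(0.32/2)^2 = 0.08042477 mm^2
Q = 0.08042477 * 20.4 = 1.640665 mm^3/s


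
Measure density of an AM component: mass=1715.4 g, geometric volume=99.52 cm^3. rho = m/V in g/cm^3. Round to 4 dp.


rho = 1715.4 / 99.52 = 17.2367 g/cm^3


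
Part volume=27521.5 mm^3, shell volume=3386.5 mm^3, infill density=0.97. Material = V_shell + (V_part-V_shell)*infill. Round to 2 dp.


V_infill = (27521.5 - 3386.5) * 0.97 = 23410.95
V_total = 3386.5 + 23410.95 = 26797.45 mm^3


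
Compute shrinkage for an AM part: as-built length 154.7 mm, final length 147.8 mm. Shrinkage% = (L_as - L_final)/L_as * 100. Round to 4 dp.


Shrinkage = ((154.7-147.8)/154.7)*100 = 4.4602 %


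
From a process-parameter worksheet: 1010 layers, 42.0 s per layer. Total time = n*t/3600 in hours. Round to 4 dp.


t = 1010 * 42.0 / 3600 = 11.7833 hrs


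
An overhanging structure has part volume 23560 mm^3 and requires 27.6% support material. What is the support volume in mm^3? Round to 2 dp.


V_support = 23560 * 0.276 = 6502.56 mm^3


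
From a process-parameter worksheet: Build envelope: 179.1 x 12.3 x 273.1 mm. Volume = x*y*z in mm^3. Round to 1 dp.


V = 179.1 * 12.3 * 273.1 = 601620.2 mm^3


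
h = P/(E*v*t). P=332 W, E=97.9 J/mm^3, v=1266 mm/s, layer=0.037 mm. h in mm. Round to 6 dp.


h = 332 / (97.9*1266*0.037) = 0.072397 mm


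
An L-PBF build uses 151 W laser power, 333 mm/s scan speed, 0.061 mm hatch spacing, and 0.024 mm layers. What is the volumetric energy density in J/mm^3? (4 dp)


E = 151 / (333*0.061*0.024) = 309.736 J/mm^3


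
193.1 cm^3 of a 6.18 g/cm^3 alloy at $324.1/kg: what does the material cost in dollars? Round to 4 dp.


Mass = 193.1*6.18/1000 = 1.193358 kg
Cost = 1.193358 * 324.1 = 386.7673 $


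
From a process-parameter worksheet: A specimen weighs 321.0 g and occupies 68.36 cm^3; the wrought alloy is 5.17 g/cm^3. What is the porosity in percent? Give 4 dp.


rho_part = 321.0 / 68.36 = 4.6957285 g/cm^3
Porosity = (1 - 4.6957285/5.17)*100 = 9.1735 %


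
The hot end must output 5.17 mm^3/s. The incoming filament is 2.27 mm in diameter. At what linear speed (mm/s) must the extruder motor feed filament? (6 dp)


A = pi*(2.27/2)^2 = 4.047078
v = 5.17 / 4.047078 = 1.277465 mm/s


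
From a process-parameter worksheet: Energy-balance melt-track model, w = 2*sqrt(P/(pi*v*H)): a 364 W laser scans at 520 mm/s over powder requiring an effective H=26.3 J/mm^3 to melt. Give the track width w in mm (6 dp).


w = 2*sqrt(364/(pi*520*26.3)) = 0.184088 mm


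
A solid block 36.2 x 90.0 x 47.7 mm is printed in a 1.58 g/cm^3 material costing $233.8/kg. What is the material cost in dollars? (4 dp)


V = 36.2 * 90.0 * 47.7 = 155406.6 mm^3 = 155.4066 cm^3
Mass = 155.4066 * 1.58 / 1000 = 0.24554243 kg
Cost = 0.24554243 * 233.8 = 57.4078 $


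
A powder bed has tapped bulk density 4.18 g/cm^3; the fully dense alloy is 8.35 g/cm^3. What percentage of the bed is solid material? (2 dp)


Packing = (4.18/8.35)*100 = 50.06 %


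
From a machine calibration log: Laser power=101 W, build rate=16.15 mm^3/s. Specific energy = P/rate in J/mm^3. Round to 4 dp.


SE = 101 / 16.15 = 6.2539 J/mm^3


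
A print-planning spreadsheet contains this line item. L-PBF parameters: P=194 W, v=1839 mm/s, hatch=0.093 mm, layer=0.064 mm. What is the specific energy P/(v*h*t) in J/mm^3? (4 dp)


Build rate = 1839 * 0.093 * 0.064 = 10.945728 mm^3/s
SE = 194 / 10.945728 = 17.7238 J/mm^3


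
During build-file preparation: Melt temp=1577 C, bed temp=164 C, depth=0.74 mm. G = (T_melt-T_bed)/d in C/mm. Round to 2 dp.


G = (1577-164)/0.74 = 1909.46 C/mm


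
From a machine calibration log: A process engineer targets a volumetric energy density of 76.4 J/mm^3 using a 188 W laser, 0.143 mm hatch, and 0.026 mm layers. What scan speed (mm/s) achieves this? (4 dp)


v = 188 / (76.4*0.143*0.026) = 661.8432 mm/s


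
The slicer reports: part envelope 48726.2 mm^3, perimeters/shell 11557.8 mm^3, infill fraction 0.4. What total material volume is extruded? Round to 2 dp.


V_infill = (48726.2 - 11557.8) * 0.4 = 14867.36
V_total = 11557.8 + 14867.36 = 26425.16 mm^3


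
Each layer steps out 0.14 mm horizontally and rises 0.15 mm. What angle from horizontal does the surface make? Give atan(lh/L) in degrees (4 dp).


angle = atan(0.15/0.14) = 46.9749 degrees


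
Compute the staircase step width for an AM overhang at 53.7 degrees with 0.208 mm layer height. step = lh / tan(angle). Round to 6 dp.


step = 0.208 / tan(53.7) = 0.152791 mm


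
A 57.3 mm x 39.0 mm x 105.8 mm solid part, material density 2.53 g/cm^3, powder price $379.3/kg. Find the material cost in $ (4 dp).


V = 57.3 * 39.0 * 105.8 = 236431.26 mm^3 = 236.43126 cm^3
Mass = 236.43126 * 2.53 / 1000 = 0.59817109 kg
Cost = 0.59817109 * 379.3 = 226.8863 $


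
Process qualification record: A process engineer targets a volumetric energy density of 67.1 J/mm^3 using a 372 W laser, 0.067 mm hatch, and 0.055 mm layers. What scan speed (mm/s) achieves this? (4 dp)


v = 372 / (67.1*0.067*0.055) = 1504.4679 mm/s


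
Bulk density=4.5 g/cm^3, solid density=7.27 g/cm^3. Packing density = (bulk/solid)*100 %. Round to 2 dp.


Packing = (4.5/7.27)*100 = 61.9 %


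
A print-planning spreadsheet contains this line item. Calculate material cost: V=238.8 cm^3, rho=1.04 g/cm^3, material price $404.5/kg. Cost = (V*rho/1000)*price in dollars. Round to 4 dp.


Mass = 238.8*1.04/1000 = 0.248352 kg
Cost = 0.248352 * 404.5 = 100.4584 $


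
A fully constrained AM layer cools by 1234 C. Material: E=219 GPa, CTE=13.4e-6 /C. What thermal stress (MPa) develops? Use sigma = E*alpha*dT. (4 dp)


sigma = 219*1000 * 13.4e-6 * 1234 = 3621.2964 MPa


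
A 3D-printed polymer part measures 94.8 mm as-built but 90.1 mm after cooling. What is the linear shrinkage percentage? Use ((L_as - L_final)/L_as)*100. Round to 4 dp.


Shrinkage = ((94.8-90.1)/94.8)*100 = 4.9578 %


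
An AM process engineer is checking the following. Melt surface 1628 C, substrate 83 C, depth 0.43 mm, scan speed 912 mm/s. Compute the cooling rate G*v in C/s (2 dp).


G = (1628-83)/0.43 = 3593.02325581 C/mm
CR = 3593.02325581 * 912 = 3276837.21 C/s


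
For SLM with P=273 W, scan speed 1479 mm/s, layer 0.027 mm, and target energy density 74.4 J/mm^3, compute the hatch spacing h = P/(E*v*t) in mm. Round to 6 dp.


h = 273 / (74.4*1479*0.027) = 0.091888 mm


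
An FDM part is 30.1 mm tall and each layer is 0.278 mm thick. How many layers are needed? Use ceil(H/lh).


Layers = ceil(30.1/0.278) = 109


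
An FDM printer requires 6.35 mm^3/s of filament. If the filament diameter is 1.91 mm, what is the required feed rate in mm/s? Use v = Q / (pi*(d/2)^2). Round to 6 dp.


A = pi*(1.91/2)^2 = 2.865211
v = 6.35 / 2.865211 = 2.216242 mm/s


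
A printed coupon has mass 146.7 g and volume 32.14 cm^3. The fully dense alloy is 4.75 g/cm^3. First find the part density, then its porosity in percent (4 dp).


rho_part = 146.7 / 32.14 = 4.56440572 g/cm^3
Porosity = (1 - 4.56440572/4.75)*100 = 3.9072 %


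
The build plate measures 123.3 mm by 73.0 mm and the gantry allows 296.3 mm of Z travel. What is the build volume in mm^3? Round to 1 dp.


V = 123.3 * 73.0 * 296.3 = 2666966.7 mm^3


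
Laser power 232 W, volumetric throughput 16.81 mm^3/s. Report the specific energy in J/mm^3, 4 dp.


SE = 232 / 16.81 = 13.8013 J/mm^3


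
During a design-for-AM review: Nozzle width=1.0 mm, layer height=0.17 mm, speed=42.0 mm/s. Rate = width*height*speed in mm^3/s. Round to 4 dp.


Rate = 1.0 * 0.17 * 42.0 = 7.14 mm^3/s


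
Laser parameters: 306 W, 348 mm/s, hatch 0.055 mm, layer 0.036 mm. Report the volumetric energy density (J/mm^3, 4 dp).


E = 306 / (348*0.055*0.036) = 444.0961 J/mm^3


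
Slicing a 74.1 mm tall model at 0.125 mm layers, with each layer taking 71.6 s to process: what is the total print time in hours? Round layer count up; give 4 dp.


Layers = ceil(74.1/0.125) = 593
t = 593 * 71.6 / 3600 = 11.7941 hrs


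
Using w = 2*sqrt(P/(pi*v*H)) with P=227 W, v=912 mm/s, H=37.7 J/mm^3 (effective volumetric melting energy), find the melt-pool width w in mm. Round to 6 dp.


w = 2*sqrt(227/(pi*912*37.7)) = 0.091685 mm


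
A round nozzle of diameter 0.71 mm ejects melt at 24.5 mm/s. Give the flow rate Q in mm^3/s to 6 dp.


A = pi*(0.71/2)^2 = 0.39591921 mm^2
Q = 0.39591921 * 24.5 = 9.700021 mm^3/s


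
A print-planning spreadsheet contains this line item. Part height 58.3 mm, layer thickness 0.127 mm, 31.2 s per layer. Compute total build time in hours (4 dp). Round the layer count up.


Layers = ceil(58.3/0.127) = 460
t = 460 * 31.2 / 3600 = 3.9867 hrs


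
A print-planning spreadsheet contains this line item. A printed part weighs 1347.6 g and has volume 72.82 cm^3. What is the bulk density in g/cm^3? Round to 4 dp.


rho = 1347.6 / 72.82 = 18.5059 g/cm^3


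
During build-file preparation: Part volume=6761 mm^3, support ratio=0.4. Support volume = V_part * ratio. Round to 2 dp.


V_support = 6761 * 0.4 = 2704.4 mm^3


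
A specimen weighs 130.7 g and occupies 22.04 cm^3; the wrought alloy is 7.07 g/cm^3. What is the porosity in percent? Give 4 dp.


rho_part = 130.7 / 22.04 = 5.93012704 g/cm^3
Porosity = (1 - 5.93012704/7.07)*100 = 16.1227 %


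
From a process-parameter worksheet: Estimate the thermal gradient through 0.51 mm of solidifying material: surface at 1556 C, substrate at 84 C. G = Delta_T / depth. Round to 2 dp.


G = (1556-84)/0.51 = 2886.27 C/mm


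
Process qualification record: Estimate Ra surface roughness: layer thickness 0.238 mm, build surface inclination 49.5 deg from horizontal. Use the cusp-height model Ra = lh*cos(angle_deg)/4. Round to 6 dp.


Ra = 0.238 * cos(49.5) / 4 = 0.038642 mm


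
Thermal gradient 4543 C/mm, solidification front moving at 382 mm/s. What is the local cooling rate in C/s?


CR = 4543 * 382 = 1735426 C/s


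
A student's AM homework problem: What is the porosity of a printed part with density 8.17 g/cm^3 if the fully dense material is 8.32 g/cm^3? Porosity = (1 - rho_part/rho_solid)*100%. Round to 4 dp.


Porosity = (1-8.17/8.32)*100 = 1.8029 %


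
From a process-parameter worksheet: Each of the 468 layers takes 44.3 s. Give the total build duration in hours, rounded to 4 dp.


t = 468 * 44.3 / 3600 = 5.759 hrs


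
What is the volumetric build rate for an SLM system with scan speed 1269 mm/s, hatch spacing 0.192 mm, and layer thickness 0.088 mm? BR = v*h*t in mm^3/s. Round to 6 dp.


Rate = 1269 * 0.192 * 0.088 = 21.441024 mm^3/s


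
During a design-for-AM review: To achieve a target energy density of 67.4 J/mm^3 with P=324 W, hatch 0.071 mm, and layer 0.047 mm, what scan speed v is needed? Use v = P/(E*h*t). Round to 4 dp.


v = 324 / (67.4*0.071*0.047) = 1440.5519 mm/s


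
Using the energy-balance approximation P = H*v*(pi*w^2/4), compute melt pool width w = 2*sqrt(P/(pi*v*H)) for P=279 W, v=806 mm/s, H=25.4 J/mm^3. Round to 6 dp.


w = 2*sqrt(279/(pi*806*25.4)) = 0.131726 mm


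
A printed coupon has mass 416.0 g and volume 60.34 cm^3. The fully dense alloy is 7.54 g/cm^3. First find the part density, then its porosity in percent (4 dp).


rho_part = 416.0 / 60.34 = 6.89426583 g/cm^3
Porosity = (1 - 6.89426583/7.54)*100 = 8.5641 %


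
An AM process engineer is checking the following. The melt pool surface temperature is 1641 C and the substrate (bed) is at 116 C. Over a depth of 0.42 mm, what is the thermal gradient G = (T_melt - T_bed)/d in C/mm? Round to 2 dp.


G = (1641-116)/0.42 = 3630.95 C/mm


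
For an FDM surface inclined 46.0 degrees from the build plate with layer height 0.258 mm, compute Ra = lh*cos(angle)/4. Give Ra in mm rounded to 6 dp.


Ra = 0.258 * cos(46.0) / 4 = 0.044805 mm


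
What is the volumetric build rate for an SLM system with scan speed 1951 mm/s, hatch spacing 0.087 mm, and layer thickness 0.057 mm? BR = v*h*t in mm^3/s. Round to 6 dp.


Rate = 1951 * 0.087 * 0.057 = 9.675009 mm^3/s


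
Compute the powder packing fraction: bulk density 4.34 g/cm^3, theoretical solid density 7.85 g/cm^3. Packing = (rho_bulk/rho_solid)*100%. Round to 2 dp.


Packing = (4.34/7.85)*100 = 55.29 %


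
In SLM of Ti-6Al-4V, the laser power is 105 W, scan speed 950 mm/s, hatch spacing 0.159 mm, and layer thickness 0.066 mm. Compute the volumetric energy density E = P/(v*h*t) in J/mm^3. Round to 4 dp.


E = 105 / (950*0.159*0.066) = 10.5323 J/mm^3


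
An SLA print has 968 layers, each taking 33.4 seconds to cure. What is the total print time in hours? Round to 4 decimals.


t = 968 * 33.4 / 3600 = 8.9809 hrs


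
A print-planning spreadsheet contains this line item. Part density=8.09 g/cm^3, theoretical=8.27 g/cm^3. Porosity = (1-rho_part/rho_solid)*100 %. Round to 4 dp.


Porosity = (1-8.09/8.27)*100 = 2.1765 %


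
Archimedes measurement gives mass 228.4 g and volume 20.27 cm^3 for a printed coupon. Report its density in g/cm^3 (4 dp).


rho = 228.4 / 20.27 = 11.2679 g/cm^3


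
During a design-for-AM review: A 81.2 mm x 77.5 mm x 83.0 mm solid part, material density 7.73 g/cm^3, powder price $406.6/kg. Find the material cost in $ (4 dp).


V = 81.2 * 77.5 * 83.0 = 522319.0 mm^3 = 522.319 cm^3
Mass = 522.319 * 7.73 / 1000 = 4.03752587 kg
Cost = 4.03752587 * 406.6 = 1641.658 $


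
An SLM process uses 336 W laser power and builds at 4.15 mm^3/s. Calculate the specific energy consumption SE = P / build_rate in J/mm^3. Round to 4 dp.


SE = 336 / 4.15 = 80.9639 J/mm^3


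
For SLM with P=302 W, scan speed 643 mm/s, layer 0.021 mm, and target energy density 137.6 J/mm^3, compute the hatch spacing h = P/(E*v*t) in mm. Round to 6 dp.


h = 302 / (137.6*643*0.021) = 0.162539 mm


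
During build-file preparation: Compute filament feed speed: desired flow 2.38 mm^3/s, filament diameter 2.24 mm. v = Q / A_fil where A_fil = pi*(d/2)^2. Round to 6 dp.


A = pi*(2.24/2)^2 = 3.940814
v = 2.38 / 3.940814 = 0.603936 mm/s


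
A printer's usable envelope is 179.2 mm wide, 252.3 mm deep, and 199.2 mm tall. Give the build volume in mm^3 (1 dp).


V = 179.2 * 252.3 * 199.2 = 9006262.3 mm^3


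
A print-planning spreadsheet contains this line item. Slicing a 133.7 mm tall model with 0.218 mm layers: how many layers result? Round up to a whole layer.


Layers = ceil(133.7/0.218) = 614


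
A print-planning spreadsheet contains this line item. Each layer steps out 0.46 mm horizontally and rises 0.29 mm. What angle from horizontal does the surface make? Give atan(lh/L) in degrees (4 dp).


angle = atan(0.29/0.46) = 32.2288 degrees


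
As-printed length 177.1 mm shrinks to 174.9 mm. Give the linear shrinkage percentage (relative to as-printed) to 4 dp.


Shrinkage = ((177.1-174.9)/177.1)*100 = 1.2422 %


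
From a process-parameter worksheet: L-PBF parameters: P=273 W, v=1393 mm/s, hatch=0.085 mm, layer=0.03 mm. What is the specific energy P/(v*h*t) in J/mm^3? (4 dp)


Build rate = 1393 * 0.085 * 0.03 = 3.55215 mm^3/s
SE = 273 / 3.55215 = 76.8549 J/mm^3


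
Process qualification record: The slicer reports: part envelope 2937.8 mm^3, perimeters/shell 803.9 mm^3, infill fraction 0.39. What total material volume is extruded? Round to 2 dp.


V_infill = (2937.8 - 803.9) * 0.39 = 832.22
V_total = 803.9 + 832.22 = 1636.12 mm^3


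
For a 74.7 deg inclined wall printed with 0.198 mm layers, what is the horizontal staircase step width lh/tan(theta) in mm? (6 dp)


step = 0.198 / tan(74.7) = 0.054167 mm


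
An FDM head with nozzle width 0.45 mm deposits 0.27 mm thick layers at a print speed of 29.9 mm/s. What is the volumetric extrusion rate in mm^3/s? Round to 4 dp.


Rate = 0.45 * 0.27 * 29.9 = 3.6329 mm^3/s


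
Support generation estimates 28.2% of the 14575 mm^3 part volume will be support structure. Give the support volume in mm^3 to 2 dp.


V_support = 14575 * 0.282 = 4110.15 mm^3


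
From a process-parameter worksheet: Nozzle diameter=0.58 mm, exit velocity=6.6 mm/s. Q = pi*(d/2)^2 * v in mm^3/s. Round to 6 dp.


A = pi*(0.58/2)^2 = 0.26420794 mm^2
Q = 0.26420794 * 6.6 = 1.743772 mm^3/s


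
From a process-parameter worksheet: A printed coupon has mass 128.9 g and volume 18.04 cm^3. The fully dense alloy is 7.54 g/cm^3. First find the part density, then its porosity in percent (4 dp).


rho_part = 128.9 / 18.04 = 7.14523282 g/cm^3
Porosity = (1 - 7.14523282/7.54)*100 = 5.2356 %


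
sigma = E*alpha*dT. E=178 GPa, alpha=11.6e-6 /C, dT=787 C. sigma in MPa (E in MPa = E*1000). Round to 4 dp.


sigma = 178*1000 * 11.6e-6 * 787 = 1624.9976 MPa


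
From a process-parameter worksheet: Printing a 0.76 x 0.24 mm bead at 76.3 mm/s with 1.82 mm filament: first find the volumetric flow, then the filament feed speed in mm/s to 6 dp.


Q = 0.76 * 0.24 * 76.3 = 13.91712 mm^3/s
A_fil = pi*(1.82/2)^2 = 2.60155288 mm^2
v_feed = 13.91712 / 2.60155288 = 5.349543 mm/s


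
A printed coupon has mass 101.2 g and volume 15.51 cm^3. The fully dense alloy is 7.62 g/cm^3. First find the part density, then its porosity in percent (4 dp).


rho_part = 101.2 / 15.51 = 6.5248227 g/cm^3
Porosity = (1 - 6.5248227/7.62)*100 = 14.3724 %


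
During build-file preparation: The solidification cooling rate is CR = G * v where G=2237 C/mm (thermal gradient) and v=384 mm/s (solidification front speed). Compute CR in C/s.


CR = 2237 * 384 = 859008 C/s


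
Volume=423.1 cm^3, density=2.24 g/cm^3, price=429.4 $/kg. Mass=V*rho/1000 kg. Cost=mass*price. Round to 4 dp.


Mass = 423.1*2.24/1000 = 0.947744 kg
Cost = 0.947744 * 429.4 = 406.9613 $


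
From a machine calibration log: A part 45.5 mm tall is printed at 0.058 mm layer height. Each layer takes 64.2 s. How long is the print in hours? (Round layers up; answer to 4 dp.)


Layers = ceil(45.5/0.058) = 785
t = 785 * 64.2 / 3600 = 13.9992 hrs


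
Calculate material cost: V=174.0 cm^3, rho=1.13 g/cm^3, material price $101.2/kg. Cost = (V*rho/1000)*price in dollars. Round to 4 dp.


Mass = 174.0*1.13/1000 = 0.19662 kg
Cost = 0.19662 * 101.2 = 19.8979 $


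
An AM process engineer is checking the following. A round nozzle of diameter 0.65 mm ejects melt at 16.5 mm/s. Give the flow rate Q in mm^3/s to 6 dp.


A = pi*(0.65/2)^2 = 0.33183072 mm^2
Q = 0.33183072 * 16.5 = 5.475207 mm^3/s


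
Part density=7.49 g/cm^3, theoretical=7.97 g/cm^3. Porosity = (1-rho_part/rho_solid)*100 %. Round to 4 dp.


Porosity = (1-7.49/7.97)*100 = 6.0226 %


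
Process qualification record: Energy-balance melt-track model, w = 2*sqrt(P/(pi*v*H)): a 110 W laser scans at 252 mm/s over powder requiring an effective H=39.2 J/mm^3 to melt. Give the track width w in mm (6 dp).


w = 2*sqrt(110/(pi*252*39.2)) = 0.119072 mm


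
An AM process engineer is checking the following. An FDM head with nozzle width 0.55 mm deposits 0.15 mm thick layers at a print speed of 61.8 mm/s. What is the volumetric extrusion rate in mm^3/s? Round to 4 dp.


Rate = 0.55 * 0.15 * 61.8 = 5.0985 mm^3/s


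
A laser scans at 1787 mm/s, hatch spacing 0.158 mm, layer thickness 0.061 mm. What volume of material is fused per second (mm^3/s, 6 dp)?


Rate = 1787 * 0.158 * 0.061 = 17.223106 mm^3/s


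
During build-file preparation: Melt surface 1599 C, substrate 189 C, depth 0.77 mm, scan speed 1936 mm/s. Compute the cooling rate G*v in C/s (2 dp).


G = (1599-189)/0.77 = 1831.16883117 C/mm
CR = 1831.16883117 * 1936 = 3545142.86 C/s


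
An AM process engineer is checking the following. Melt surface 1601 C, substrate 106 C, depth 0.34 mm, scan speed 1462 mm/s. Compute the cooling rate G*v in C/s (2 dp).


G = (1601-106)/0.34 = 4397.05882353 C/mm
CR = 4397.05882353 * 1462 = 6428500.0 C/s


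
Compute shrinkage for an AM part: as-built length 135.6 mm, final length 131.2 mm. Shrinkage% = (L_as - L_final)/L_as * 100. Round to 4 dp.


Shrinkage = ((135.6-131.2)/135.6)*100 = 3.2448 %


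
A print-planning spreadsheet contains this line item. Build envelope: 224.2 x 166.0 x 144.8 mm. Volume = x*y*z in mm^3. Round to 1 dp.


V = 224.2 * 166.0 * 144.8 = 5389050.6 mm^3
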